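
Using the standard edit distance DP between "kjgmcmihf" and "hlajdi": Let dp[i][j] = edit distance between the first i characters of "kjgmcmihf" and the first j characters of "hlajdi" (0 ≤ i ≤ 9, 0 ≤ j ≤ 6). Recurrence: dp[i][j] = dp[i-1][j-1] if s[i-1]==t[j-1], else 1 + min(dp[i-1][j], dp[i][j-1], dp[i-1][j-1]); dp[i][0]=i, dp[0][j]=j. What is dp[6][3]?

6

   ''  h  l  a  j  d  i
''  0  1  2  3  4  5  6
 k  1  1  2  3  4  5  6
 j  2  2  2  3  3  4  5
 g  3  3  3  3  4  4  5
 m  4  4  4  4  4  5  5
 c  5  5  5  5  5  5  6
 m  6  6  6  6  6  6  6
 i  7  7  7  7  7  7  6
 h  8  7  8  8  8  8  7
 f  9  8  8  9  9  9  8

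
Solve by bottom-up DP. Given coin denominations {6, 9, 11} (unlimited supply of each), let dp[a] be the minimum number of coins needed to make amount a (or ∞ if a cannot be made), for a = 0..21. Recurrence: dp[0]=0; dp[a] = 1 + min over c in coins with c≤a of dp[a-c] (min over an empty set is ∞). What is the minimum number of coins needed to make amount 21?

 a  0  1  2  3  4  5  6  7  8  9 10 11 12 13 14 15 16 17 18 19 20 21
dp  0  -  -  -  -  -  1  -  -  1  -  1  2  -  -  2  -  2  2  -  2  3
(- denotes ∞ / unreachable)

3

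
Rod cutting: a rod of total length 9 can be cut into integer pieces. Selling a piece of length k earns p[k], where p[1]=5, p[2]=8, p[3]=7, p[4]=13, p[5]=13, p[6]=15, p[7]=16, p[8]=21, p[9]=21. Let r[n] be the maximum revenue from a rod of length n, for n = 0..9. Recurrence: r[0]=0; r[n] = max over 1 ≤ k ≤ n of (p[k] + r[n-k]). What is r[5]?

   n    0    1    2    3    4    5    6    7    8    9
r[n]    0    5   10   15   20   25   30   35   40   45

25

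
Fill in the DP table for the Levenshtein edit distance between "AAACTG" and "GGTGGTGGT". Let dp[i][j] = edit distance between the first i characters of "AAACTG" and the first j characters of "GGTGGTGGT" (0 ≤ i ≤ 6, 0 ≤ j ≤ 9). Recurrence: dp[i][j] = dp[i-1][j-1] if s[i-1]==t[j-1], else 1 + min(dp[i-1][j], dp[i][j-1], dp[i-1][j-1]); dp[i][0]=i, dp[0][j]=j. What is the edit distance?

   ''  G  G  T  G  G  T  G  G  T
''  0  1  2  3  4  5  6  7  8  9
 A  1  1  2  3  4  5  6  7  8  9
 A  2  2  2  3  4  5  6  7  8  9
 A  3  3  3  3  4  5  6  7  8  9
 C  4  4  4  4  4  5  6  7  8  9
 T  5  5  5  4  5  5  5  6  7  8
 G  6  5  5  5  4  5  6  5  6  7

7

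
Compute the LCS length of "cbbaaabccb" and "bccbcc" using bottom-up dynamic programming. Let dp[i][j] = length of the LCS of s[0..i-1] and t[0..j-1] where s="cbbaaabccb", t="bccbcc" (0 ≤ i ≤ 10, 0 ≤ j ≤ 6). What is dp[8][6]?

3

   ''  b  c  c  b  c  c
''  0  0  0  0  0  0  0
 c  0  0  1  1  1  1  1
 b  0  1  1  1  2  2  2
 b  0  1  1  1  2  2  2
 a  0  1  1  1  2  2  2
 a  0  1  1  1  2  2  2
 a  0  1  1  1  2  2  2
 b  0  1  1  1  2  2  2
 c  0  1  2  2  2  3  3
 c  0  1  2  3  3  3  4
 b  0  1  2  3  4  4  4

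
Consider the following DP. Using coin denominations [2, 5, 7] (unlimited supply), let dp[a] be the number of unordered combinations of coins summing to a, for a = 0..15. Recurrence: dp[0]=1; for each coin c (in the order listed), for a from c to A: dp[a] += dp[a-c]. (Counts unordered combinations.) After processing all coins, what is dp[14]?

after  coin     0     1     2     3     4     5     6     7     8     9    10    11    12    13    14    15
          2     1     0     1     0     1     0     1     0     1     0     1     0     1     0     1     0
          5     1     0     1     0     1     1     1     1     1     1     2     1     2     1     2     2
          7     1     0     1     0     1     1     1     2     1     2     2     2     3     2     4     3

4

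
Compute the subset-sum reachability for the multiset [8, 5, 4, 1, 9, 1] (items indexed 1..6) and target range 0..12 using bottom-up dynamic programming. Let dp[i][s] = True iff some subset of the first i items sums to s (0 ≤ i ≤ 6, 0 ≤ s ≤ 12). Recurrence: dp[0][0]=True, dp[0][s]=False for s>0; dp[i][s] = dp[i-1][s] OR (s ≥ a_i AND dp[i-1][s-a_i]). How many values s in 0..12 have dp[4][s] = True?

9

i\s   0   1   2   3   4   5   6   7   8   9  10  11  12
  0   T   F   F   F   F   F   F   F   F   F   F   F   F
  1   T   F   F   F   F   F   F   F   T   F   F   F   F
  2   T   F   F   F   F   T   F   F   T   F   F   F   F
  3   T   F   F   F   T   T   F   F   T   T   F   F   T
  4   T   T   F   F   T   T   T   F   T   T   T   F   T
  5   T   T   F   F   T   T   T   F   T   T   T   F   T
  6   T   T   T   F   T   T   T   T   T   T   T   T   T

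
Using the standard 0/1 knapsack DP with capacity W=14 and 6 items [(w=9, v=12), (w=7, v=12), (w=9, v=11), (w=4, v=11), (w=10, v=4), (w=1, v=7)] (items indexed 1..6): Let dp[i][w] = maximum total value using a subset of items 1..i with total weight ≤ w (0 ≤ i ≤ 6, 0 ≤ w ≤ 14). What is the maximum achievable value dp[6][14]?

i\w   0   1   2   3   4   5   6   7   8   9  10  11  12  13  14
  0   0   0   0   0   0   0   0   0   0   0   0   0   0   0   0
  1   0   0   0   0   0   0   0   0   0  12  12  12  12  12  12
  2   0   0   0   0   0   0   0  12  12  12  12  12  12  12  12
  3   0   0   0   0   0   0   0  12  12  12  12  12  12  12  12
  4   0   0   0   0  11  11  11  12  12  12  12  23  23  23  23
  5   0   0   0   0  11  11  11  12  12  12  12  23  23  23  23
  6   0   7   7   7  11  18  18  18  19  19  19  23  30  30  30

30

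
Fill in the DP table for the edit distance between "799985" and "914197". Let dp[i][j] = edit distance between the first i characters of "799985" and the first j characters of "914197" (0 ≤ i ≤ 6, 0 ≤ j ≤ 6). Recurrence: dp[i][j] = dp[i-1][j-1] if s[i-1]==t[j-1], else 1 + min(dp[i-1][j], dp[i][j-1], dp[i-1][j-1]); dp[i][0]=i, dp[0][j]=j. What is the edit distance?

   ''  9  1  4  1  9  7
''  0  1  2  3  4  5  6
 7  1  1  2  3  4  5  5
 9  2  1  2  3  4  4  5
 9  3  2  2  3  4  4  5
 9  4  3  3  3  4  4  5
 8  5  4  4  4  4  5  5
 5  6  5  5  5  5  5  6

6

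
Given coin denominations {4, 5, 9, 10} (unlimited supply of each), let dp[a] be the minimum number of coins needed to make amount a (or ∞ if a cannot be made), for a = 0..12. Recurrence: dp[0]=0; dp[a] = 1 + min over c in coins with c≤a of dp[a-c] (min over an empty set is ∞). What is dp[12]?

 a  0  1  2  3  4  5  6  7  8  9 10 11 12
dp  0  -  -  -  1  1  -  -  2  1  1  -  3
(- denotes ∞ / unreachable)

3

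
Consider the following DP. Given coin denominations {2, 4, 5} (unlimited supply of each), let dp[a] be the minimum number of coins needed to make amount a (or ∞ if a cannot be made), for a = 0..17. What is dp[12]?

3

 a  0  1  2  3  4  5  6  7  8  9 10 11 12 13 14 15 16 17
dp  0  -  1  -  1  1  2  2  2  2  2  3  3  3  3  3  4  4
(- denotes ∞ / unreachable)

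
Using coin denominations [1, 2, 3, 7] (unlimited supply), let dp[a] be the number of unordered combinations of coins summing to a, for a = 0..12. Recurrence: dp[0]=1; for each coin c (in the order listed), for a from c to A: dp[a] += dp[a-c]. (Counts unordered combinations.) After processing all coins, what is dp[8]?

after  coin     0     1     2     3     4     5     6     7     8     9    10    11    12
          1     1     1     1     1     1     1     1     1     1     1     1     1     1
          2     1     1     2     2     3     3     4     4     5     5     6     6     7
          3     1     1     2     3     4     5     7     8    10    12    14    16    19
          7     1     1     2     3     4     5     7     9    11    14    17    20    24

11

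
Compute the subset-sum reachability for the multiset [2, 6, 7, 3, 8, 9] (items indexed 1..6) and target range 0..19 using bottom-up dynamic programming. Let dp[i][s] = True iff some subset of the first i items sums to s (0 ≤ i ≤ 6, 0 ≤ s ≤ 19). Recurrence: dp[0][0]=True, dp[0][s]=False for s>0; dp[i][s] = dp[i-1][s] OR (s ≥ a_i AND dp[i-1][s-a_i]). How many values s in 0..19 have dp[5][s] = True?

18

i\s   0   1   2   3   4   5   6   7   8   9  10  11  12  13  14  15  16  17  18  19
  0   T   F   F   F   F   F   F   F   F   F   F   F   F   F   F   F   F   F   F   F
  1   T   F   T   F   F   F   F   F   F   F   F   F   F   F   F   F   F   F   F   F
  2   T   F   T   F   F   F   T   F   T   F   F   F   F   F   F   F   F   F   F   F
  3   T   F   T   F   F   F   T   T   T   T   F   F   F   T   F   T   F   F   F   F
  4   T   F   T   T   F   T   T   T   T   T   T   T   T   T   F   T   T   F   T   F
  5   T   F   T   T   F   T   T   T   T   T   T   T   T   T   T   T   T   T   T   T
  6   T   F   T   T   F   T   T   T   T   T   T   T   T   T   T   T   T   T   T   T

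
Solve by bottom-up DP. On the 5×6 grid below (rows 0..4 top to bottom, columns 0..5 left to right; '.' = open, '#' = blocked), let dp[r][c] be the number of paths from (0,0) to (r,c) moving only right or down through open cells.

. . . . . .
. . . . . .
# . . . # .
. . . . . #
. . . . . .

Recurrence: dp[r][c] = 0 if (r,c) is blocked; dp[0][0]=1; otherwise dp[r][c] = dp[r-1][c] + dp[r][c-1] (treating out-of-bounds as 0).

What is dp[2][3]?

9

r\c   0   1   2   3   4   5
  0   1   1   1   1   1   1
  1   1   2   3   4   5   6
  2   0   2   5   9   0   6
  3   0   2   7  16  16   0
  4   0   2   9  25  41  41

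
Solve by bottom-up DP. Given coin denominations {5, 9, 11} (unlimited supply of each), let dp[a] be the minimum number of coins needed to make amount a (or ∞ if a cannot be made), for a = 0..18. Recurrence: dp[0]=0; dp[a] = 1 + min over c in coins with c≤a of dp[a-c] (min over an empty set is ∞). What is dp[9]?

1

 a  0  1  2  3  4  5  6  7  8  9 10 11 12 13 14 15 16 17 18
dp  0  -  -  -  -  1  -  -  -  1  2  1  -  -  2  3  2  -  2
(- denotes ∞ / unreachable)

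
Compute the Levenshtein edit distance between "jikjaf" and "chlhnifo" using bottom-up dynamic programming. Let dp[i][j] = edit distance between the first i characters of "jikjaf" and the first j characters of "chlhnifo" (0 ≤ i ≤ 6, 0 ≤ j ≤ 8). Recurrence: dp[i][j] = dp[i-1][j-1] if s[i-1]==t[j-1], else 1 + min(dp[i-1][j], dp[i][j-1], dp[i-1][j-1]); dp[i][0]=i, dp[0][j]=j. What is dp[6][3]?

   ''  c  h  l  h  n  i  f  o
''  0  1  2  3  4  5  6  7  8
 j  1  1  2  3  4  5  6  7  8
 i  2  2  2  3  4  5  5  6  7
 k  3  3  3  3  4  5  6  6  7
 j  4  4  4  4  4  5  6  7  7
 a  5  5  5  5  5  5  6  7  8
 f  6  6  6  6  6  6  6  6  7

6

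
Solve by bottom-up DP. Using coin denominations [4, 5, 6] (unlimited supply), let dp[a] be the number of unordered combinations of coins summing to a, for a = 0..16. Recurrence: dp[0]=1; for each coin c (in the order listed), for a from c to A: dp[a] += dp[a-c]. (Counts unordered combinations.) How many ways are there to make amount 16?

3

after  coin     0     1     2     3     4     5     6     7     8     9    10    11    12    13    14    15    16
          4     1     0     0     0     1     0     0     0     1     0     0     0     1     0     0     0     1
          5     1     0     0     0     1     1     0     0     1     1     1     0     1     1     1     1     1
          6     1     0     0     0     1     1     1     0     1     1     2     1     2     1     2     2     3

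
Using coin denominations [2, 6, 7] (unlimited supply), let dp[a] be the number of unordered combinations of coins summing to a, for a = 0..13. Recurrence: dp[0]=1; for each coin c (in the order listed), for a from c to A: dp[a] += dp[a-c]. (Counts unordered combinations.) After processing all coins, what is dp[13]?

2

after  coin     0     1     2     3     4     5     6     7     8     9    10    11    12    13
          2     1     0     1     0     1     0     1     0     1     0     1     0     1     0
          6     1     0     1     0     1     0     2     0     2     0     2     0     3     0
          7     1     0     1     0     1     0     2     1     2     1     2     1     3     2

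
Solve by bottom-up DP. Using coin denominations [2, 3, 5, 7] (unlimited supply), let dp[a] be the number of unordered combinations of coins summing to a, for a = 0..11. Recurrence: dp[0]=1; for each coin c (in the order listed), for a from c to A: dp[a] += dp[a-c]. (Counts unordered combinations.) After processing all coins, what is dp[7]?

after  coin     0     1     2     3     4     5     6     7     8     9    10    11
          2     1     0     1     0     1     0     1     0     1     0     1     0
          3     1     0     1     1     1     1     2     1     2     2     2     2
          5     1     0     1     1     1     2     2     2     3     3     4     4
          7     1     0     1     1     1     2     2     3     3     4     5     5

3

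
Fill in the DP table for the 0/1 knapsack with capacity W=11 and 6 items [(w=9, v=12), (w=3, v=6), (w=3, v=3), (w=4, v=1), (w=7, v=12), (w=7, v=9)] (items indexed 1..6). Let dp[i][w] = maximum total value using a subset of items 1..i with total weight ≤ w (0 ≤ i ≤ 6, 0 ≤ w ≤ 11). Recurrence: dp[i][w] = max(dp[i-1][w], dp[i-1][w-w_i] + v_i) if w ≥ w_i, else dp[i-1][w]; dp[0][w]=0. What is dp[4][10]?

i\w   0   1   2   3   4   5   6   7   8   9  10  11
  0   0   0   0   0   0   0   0   0   0   0   0   0
  1   0   0   0   0   0   0   0   0   0  12  12  12
  2   0   0   0   6   6   6   6   6   6  12  12  12
  3   0   0   0   6   6   6   9   9   9  12  12  12
  4   0   0   0   6   6   6   9   9   9  12  12  12
  5   0   0   0   6   6   6   9  12  12  12  18  18
  6   0   0   0   6   6   6   9  12  12  12  18  18

12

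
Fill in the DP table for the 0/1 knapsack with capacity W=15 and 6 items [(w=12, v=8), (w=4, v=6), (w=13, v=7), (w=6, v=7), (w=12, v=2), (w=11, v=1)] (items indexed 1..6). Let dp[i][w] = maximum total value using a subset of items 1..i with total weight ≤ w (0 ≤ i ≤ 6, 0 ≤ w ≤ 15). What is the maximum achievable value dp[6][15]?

13

i\w   0   1   2   3   4   5   6   7   8   9  10  11  12  13  14  15
  0   0   0   0   0   0   0   0   0   0   0   0   0   0   0   0   0
  1   0   0   0   0   0   0   0   0   0   0   0   0   8   8   8   8
  2   0   0   0   0   6   6   6   6   6   6   6   6   8   8   8   8
  3   0   0   0   0   6   6   6   6   6   6   6   6   8   8   8   8
  4   0   0   0   0   6   6   7   7   7   7  13  13  13  13  13  13
  5   0   0   0   0   6   6   7   7   7   7  13  13  13  13  13  13
  6   0   0   0   0   6   6   7   7   7   7  13  13  13  13  13  13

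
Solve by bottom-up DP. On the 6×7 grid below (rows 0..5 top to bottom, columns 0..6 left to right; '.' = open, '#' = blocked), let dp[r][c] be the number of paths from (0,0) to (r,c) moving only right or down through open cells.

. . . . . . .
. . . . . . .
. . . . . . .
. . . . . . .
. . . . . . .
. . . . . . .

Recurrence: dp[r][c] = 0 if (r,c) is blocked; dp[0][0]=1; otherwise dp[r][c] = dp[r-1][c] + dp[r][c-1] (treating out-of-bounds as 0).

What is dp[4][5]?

r\c   0   1   2   3   4   5   6
  0   1   1   1   1   1   1   1
  1   1   2   3   4   5   6   7
  2   1   3   6  10  15  21  28
  3   1   4  10  20  35  56  84
  4   1   5  15  35  70 126 210
  5   1   6  21  56 126 252 462

126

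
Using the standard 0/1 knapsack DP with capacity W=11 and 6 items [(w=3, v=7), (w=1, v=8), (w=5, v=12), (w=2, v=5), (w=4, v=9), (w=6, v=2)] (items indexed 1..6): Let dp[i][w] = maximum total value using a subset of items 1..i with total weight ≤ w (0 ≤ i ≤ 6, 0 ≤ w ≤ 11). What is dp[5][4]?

i\w   0   1   2   3   4   5   6   7   8   9  10  11
  0   0   0   0   0   0   0   0   0   0   0   0   0
  1   0   0   0   7   7   7   7   7   7   7   7   7
  2   0   8   8   8  15  15  15  15  15  15  15  15
  3   0   8   8   8  15  15  20  20  20  27  27  27
  4   0   8   8  13  15  15  20  20  25  27  27  32
  5   0   8   8  13  15  17  20  22  25  27  29  32
  6   0   8   8  13  15  17  20  22  25  27  29  32

15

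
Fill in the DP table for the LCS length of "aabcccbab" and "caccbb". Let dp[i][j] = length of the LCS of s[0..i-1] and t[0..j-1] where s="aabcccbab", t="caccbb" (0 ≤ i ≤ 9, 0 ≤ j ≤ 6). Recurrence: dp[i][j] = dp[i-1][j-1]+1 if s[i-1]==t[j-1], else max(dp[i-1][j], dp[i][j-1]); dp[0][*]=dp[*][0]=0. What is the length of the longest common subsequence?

   ''  c  a  c  c  b  b
''  0  0  0  0  0  0  0
 a  0  0  1  1  1  1  1
 a  0  0  1  1  1  1  1
 b  0  0  1  1  1  2  2
 c  0  1  1  2  2  2  2
 c  0  1  1  2  3  3  3
 c  0  1  1  2  3  3  3
 b  0  1  1  2  3  4  4
 a  0  1  2  2  3  4  4
 b  0  1  2  2  3  4  5

5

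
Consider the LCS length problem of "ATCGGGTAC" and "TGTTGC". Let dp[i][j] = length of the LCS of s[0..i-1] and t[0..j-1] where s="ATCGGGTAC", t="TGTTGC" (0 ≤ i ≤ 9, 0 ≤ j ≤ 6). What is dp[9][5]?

   ''  T  G  T  T  G  C
''  0  0  0  0  0  0  0
 A  0  0  0  0  0  0  0
 T  0  1  1  1  1  1  1
 C  0  1  1  1  1  1  2
 G  0  1  2  2  2  2  2
 G  0  1  2  2  2  3  3
 G  0  1  2  2  2  3  3
 T  0  1  2  3  3  3  3
 A  0  1  2  3  3  3  3
 C  0  1  2  3  3  3  4

3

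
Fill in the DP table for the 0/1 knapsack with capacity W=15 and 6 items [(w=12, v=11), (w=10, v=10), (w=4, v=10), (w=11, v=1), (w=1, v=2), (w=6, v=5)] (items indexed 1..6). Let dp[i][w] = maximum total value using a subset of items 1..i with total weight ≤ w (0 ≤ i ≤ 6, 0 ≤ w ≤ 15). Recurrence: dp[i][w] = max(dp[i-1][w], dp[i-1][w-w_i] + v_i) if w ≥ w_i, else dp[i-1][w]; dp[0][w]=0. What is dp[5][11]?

12

i\w   0   1   2   3   4   5   6   7   8   9  10  11  12  13  14  15
  0   0   0   0   0   0   0   0   0   0   0   0   0   0   0   0   0
  1   0   0   0   0   0   0   0   0   0   0   0   0  11  11  11  11
  2   0   0   0   0   0   0   0   0   0   0  10  10  11  11  11  11
  3   0   0   0   0  10  10  10  10  10  10  10  10  11  11  20  20
  4   0   0   0   0  10  10  10  10  10  10  10  10  11  11  20  20
  5   0   2   2   2  10  12  12  12  12  12  12  12  12  13  20  22
  6   0   2   2   2  10  12  12  12  12  12  15  17  17  17  20  22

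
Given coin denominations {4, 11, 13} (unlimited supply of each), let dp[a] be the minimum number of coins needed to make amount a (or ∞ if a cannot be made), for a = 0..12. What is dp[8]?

2

 a  0  1  2  3  4  5  6  7  8  9 10 11 12
dp  0  -  -  -  1  -  -  -  2  -  -  1  3
(- denotes ∞ / unreachable)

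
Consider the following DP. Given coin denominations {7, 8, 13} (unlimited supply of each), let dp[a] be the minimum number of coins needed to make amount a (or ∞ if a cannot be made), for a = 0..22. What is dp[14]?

 a  0  1  2  3  4  5  6  7  8  9 10 11 12 13 14 15 16 17 18 19 20 21 22
dp  0  -  -  -  -  -  -  1  1  -  -  -  -  1  2  2  2  -  -  -  2  2  3
(- denotes ∞ / unreachable)

2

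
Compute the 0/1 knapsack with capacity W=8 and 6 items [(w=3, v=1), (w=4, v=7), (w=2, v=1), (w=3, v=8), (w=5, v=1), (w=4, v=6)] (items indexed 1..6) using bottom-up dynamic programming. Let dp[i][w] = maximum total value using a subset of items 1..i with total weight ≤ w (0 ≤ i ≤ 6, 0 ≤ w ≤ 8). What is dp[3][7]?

i\w   0   1   2   3   4   5   6   7   8
  0   0   0   0   0   0   0   0   0   0
  1   0   0   0   1   1   1   1   1   1
  2   0   0   0   1   7   7   7   8   8
  3   0   0   1   1   7   7   8   8   8
  4   0   0   1   8   8   9   9  15  15
  5   0   0   1   8   8   9   9  15  15
  6   0   0   1   8   8   9   9  15  15

8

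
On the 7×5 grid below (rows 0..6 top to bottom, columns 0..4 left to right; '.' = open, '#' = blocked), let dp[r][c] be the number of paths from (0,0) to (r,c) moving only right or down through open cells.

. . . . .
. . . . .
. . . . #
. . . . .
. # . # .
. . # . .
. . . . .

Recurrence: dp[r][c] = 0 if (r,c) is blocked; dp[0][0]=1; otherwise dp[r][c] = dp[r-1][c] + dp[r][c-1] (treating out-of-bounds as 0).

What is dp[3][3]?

r\c   0   1   2   3   4
  0   1   1   1   1   1
  1   1   2   3   4   5
  2   1   3   6  10   0
  3   1   4  10  20  20
  4   1   0  10   0  20
  5   1   1   0   0  20
  6   1   2   2   2  22

20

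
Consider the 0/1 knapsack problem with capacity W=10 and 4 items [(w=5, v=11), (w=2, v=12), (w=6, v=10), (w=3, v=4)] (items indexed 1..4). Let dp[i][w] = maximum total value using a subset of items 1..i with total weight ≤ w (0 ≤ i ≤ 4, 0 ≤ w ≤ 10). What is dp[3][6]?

i\w   0   1   2   3   4   5   6   7   8   9  10
  0   0   0   0   0   0   0   0   0   0   0   0
  1   0   0   0   0   0  11  11  11  11  11  11
  2   0   0  12  12  12  12  12  23  23  23  23
  3   0   0  12  12  12  12  12  23  23  23  23
  4   0   0  12  12  12  16  16  23  23  23  27

12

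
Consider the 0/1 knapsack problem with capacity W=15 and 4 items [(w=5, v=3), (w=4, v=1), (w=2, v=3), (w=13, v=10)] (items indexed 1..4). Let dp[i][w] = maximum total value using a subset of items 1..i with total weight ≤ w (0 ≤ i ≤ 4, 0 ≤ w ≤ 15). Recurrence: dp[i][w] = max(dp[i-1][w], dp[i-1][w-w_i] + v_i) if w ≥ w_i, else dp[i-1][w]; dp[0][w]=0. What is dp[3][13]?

i\w   0   1   2   3   4   5   6   7   8   9  10  11  12  13  14  15
  0   0   0   0   0   0   0   0   0   0   0   0   0   0   0   0   0
  1   0   0   0   0   0   3   3   3   3   3   3   3   3   3   3   3
  2   0   0   0   0   1   3   3   3   3   4   4   4   4   4   4   4
  3   0   0   3   3   3   3   4   6   6   6   6   7   7   7   7   7
  4   0   0   3   3   3   3   4   6   6   6   6   7   7  10  10  13

7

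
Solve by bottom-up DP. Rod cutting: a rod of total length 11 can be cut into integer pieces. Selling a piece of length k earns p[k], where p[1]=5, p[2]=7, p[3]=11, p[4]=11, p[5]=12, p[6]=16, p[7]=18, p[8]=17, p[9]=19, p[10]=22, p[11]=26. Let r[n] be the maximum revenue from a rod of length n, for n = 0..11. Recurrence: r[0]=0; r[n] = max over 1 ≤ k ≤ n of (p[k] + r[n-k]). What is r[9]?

   n    0    1    2    3    4    5    6    7    8    9   10   11
r[n]    0    5   10   15   20   25   30   35   40   45   50   55

45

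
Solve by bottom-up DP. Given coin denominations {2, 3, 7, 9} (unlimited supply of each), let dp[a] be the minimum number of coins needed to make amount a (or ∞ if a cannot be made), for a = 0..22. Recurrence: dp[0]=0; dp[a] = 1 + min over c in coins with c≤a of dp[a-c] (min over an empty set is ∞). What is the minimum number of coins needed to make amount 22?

4

 a  0  1  2  3  4  5  6  7  8  9 10 11 12 13 14 15 16 17 18 19 20 21 22
dp  0  -  1  1  2  2  2  1  3  1  2  2  2  3  2  3  2  3  2  3  3  3  4
(- denotes ∞ / unreachable)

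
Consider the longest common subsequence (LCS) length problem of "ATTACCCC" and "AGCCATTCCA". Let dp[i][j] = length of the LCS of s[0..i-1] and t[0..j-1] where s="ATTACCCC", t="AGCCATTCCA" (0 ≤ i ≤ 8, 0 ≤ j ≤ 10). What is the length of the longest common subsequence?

5

   ''  A  G  C  C  A  T  T  C  C  A
''  0  0  0  0  0  0  0  0  0  0  0
 A  0  1  1  1  1  1  1  1  1  1  1
 T  0  1  1  1  1  1  2  2  2  2  2
 T  0  1  1  1  1  1  2  3  3  3  3
 A  0  1  1  1  1  2  2  3  3  3  4
 C  0  1  1  2  2  2  2  3  4  4  4
 C  0  1  1  2  3  3  3  3  4  5  5
 C  0  1  1  2  3  3  3  3  4  5  5
 C  0  1  1  2  3  3  3  3  4  5  5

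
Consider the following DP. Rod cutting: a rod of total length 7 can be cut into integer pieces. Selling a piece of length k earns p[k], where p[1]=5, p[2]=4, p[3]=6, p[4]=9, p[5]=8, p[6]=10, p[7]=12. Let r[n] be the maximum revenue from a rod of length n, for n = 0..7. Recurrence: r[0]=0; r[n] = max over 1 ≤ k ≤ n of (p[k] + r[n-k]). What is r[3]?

   n    0    1    2    3    4    5    6    7
r[n]    0    5   10   15   20   25   30   35

15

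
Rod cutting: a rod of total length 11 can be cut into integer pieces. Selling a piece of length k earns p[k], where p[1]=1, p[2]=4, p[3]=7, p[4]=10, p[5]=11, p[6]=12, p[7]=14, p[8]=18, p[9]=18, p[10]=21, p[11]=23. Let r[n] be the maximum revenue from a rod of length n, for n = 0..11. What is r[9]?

   n    0    1    2    3    4    5    6    7    8    9   10   11
r[n]    0    1    4    7   10   11   14   17   20   21   24   27

21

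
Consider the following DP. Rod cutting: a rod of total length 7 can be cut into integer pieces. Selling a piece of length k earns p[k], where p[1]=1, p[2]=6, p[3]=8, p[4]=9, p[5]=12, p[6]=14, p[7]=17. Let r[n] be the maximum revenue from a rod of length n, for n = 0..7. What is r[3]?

   n    0    1    2    3    4    5    6    7
r[n]    0    1    6    8   12   14   18   20

8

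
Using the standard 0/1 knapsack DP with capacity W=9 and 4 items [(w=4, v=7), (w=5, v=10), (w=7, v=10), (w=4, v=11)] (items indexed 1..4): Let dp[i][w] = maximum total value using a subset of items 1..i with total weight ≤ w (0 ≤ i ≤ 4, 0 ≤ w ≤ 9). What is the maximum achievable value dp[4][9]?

21

i\w   0   1   2   3   4   5   6   7   8   9
  0   0   0   0   0   0   0   0   0   0   0
  1   0   0   0   0   7   7   7   7   7   7
  2   0   0   0   0   7  10  10  10  10  17
  3   0   0   0   0   7  10  10  10  10  17
  4   0   0   0   0  11  11  11  11  18  21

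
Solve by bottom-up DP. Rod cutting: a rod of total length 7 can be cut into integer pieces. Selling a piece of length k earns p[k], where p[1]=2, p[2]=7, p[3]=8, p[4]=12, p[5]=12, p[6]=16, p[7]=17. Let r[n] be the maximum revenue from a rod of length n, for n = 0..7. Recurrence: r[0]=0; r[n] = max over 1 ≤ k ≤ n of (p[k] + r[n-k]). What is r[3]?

   n    0    1    2    3    4    5    6    7
r[n]    0    2    7    9   14   16   21   23

9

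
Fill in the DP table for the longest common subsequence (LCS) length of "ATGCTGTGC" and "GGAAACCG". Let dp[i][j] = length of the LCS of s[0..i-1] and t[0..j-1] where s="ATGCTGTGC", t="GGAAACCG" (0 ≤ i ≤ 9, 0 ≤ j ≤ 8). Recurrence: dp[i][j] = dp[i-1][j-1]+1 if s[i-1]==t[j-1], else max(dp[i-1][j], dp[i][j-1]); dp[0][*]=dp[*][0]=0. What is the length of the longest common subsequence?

3

   ''  G  G  A  A  A  C  C  G
''  0  0  0  0  0  0  0  0  0
 A  0  0  0  1  1  1  1  1  1
 T  0  0  0  1  1  1  1  1  1
 G  0  1  1  1  1  1  1  1  2
 C  0  1  1  1  1  1  2  2  2
 T  0  1  1  1  1  1  2  2  2
 G  0  1  2  2  2  2  2  2  3
 T  0  1  2  2  2  2  2  2  3
 G  0  1  2  2  2  2  2  2  3
 C  0  1  2  2  2  2  3  3  3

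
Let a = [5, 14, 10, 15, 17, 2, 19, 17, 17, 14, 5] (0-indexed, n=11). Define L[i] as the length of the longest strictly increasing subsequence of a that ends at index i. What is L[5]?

1

   i    0    1    2    3    4    5    6    7    8    9   10
a[i]    5   14   10   15   17    2   19   17   17   14    5
L[i]    1    2    2    3    4    1    5    4    4    3    2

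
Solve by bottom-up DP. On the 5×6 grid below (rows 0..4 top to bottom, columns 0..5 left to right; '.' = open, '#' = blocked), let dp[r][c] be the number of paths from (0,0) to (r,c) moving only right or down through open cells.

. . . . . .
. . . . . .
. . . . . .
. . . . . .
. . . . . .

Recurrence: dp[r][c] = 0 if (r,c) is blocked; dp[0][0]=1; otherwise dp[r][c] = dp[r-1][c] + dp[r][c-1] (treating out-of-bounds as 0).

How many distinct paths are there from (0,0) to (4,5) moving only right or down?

r\c   0   1   2   3   4   5
  0   1   1   1   1   1   1
  1   1   2   3   4   5   6
  2   1   3   6  10  15  21
  3   1   4  10  20  35  56
  4   1   5  15  35  70 126

126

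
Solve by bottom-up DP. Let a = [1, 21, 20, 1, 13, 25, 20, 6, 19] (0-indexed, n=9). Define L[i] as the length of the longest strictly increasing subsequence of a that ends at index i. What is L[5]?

   i    0    1    2    3    4    5    6    7    8
a[i]    1   21   20    1   13   25   20    6   19
L[i]    1    2    2    1    2    3    3    2    3

3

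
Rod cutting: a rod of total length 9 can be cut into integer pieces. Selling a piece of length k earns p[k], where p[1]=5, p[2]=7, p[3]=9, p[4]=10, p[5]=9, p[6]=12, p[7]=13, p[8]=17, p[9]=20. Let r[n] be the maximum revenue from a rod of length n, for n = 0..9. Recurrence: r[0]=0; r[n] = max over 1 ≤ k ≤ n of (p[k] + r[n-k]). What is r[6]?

   n    0    1    2    3    4    5    6    7    8    9
r[n]    0    5   10   15   20   25   30   35   40   45

30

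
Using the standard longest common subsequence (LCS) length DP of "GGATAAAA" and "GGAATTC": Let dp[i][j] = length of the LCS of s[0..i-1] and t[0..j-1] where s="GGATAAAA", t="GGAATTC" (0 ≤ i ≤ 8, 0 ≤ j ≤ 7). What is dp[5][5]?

   ''  G  G  A  A  T  T  C
''  0  0  0  0  0  0  0  0
 G  0  1  1  1  1  1  1  1
 G  0  1  2  2  2  2  2  2
 A  0  1  2  3  3  3  3  3
 T  0  1  2  3  3  4  4  4
 A  0  1  2  3  4  4  4  4
 A  0  1  2  3  4  4  4  4
 A  0  1  2  3  4  4  4  4
 A  0  1  2  3  4  4  4  4

4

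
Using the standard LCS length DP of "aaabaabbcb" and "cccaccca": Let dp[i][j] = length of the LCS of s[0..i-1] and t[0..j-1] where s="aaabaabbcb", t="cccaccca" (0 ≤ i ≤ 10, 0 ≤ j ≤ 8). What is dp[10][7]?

2

   ''  c  c  c  a  c  c  c  a
''  0  0  0  0  0  0  0  0  0
 a  0  0  0  0  1  1  1  1  1
 a  0  0  0  0  1  1  1  1  2
 a  0  0  0  0  1  1  1  1  2
 b  0  0  0  0  1  1  1  1  2
 a  0  0  0  0  1  1  1  1  2
 a  0  0  0  0  1  1  1  1  2
 b  0  0  0  0  1  1  1  1  2
 b  0  0  0  0  1  1  1  1  2
 c  0  1  1  1  1  2  2  2  2
 b  0  1  1  1  1  2  2  2  2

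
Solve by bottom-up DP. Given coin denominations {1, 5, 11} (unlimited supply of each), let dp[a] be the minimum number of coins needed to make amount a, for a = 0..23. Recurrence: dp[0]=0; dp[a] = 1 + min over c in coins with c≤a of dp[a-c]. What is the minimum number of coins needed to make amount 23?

 a  0  1  2  3  4  5  6  7  8  9 10 11 12 13 14 15 16 17 18 19 20 21 22 23
dp  0  1  2  3  4  1  2  3  4  5  2  1  2  3  4  3  2  3  4  5  4  3  2  3

3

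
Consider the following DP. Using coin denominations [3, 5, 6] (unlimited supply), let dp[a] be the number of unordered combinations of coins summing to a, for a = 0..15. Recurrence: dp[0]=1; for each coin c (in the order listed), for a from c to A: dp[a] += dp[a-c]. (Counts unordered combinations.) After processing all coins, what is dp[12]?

after  coin     0     1     2     3     4     5     6     7     8     9    10    11    12    13    14    15
          3     1     0     0     1     0     0     1     0     0     1     0     0     1     0     0     1
          5     1     0     0     1     0     1     1     0     1     1     1     1     1     1     1     2
          6     1     0     0     1     0     1     2     0     1     2     1     2     3     1     2     4

3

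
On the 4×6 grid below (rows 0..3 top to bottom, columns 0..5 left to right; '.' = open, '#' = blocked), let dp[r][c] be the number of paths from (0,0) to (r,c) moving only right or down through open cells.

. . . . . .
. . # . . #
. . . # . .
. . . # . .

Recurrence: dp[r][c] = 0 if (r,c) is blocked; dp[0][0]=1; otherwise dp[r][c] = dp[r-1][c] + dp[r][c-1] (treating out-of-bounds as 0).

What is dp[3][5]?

4

r\c   0   1   2   3   4   5
  0   1   1   1   1   1   1
  1   1   2   0   1   2   0
  2   1   3   3   0   2   2
  3   1   4   7   0   2   4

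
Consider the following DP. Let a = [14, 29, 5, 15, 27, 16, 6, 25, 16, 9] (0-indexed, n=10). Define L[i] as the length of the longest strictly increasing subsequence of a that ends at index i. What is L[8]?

   i    0    1    2    3    4    5    6    7    8    9
a[i]   14   29    5   15   27   16    6   25   16    9
L[i]    1    2    1    2    3    3    2    4    3    3

3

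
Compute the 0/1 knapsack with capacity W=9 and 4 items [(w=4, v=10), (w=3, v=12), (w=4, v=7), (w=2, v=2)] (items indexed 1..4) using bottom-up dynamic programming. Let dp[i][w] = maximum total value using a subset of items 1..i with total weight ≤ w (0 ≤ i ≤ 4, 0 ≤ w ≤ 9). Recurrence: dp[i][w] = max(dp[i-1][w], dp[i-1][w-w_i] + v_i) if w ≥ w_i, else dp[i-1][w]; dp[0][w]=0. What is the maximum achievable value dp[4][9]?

i\w   0   1   2   3   4   5   6   7   8   9
  0   0   0   0   0   0   0   0   0   0   0
  1   0   0   0   0  10  10  10  10  10  10
  2   0   0   0  12  12  12  12  22  22  22
  3   0   0   0  12  12  12  12  22  22  22
  4   0   0   2  12  12  14  14  22  22  24

24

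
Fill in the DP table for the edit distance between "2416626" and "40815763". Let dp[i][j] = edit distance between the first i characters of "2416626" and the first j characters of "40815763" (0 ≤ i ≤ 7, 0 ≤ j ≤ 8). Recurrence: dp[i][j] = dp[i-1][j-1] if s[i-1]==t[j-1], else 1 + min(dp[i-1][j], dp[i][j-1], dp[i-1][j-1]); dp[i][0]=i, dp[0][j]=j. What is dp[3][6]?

5

   ''  4  0  8  1  5  7  6  3
''  0  1  2  3  4  5  6  7  8
 2  1  1  2  3  4  5  6  7  8
 4  2  1  2  3  4  5  6  7  8
 1  3  2  2  3  3  4  5  6  7
 6  4  3  3  3  4  4  5  5  6
 6  5  4  4  4  4  5  5  5  6
 2  6  5  5  5  5  5  6  6  6
 6  7  6  6  6  6  6  6  6  7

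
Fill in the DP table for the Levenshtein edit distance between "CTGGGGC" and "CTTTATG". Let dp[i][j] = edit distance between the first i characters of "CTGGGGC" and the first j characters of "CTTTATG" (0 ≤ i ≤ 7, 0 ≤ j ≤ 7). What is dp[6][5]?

4

   ''  C  T  T  T  A  T  G
''  0  1  2  3  4  5  6  7
 C  1  0  1  2  3  4  5  6
 T  2  1  0  1  2  3  4  5
 G  3  2  1  1  2  3  4  4
 G  4  3  2  2  2  3  4  4
 G  5  4  3  3  3  3  4  4
 G  6  5  4  4  4  4  4  4
 C  7  6  5  5  5  5  5  5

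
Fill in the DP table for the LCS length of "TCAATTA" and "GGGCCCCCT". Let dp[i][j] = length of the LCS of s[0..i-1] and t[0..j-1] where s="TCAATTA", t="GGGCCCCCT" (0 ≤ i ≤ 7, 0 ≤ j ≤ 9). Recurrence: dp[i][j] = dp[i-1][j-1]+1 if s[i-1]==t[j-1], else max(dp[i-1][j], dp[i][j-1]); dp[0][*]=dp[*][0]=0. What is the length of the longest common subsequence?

2

   ''  G  G  G  C  C  C  C  C  T
''  0  0  0  0  0  0  0  0  0  0
 T  0  0  0  0  0  0  0  0  0  1
 C  0  0  0  0  1  1  1  1  1  1
 A  0  0  0  0  1  1  1  1  1  1
 A  0  0  0  0  1  1  1  1  1  1
 T  0  0  0  0  1  1  1  1  1  2
 T  0  0  0  0  1  1  1  1  1  2
 A  0  0  0  0  1  1  1  1  1  2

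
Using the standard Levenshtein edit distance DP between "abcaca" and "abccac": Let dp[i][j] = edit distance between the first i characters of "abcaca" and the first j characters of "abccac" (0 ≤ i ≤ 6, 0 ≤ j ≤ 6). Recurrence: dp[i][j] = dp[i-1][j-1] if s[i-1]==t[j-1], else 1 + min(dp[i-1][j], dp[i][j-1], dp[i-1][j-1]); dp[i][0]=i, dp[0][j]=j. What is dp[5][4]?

1

   ''  a  b  c  c  a  c
''  0  1  2  3  4  5  6
 a  1  0  1  2  3  4  5
 b  2  1  0  1  2  3  4
 c  3  2  1  0  1  2  3
 a  4  3  2  1  1  1  2
 c  5  4  3  2  1  2  1
 a  6  5  4  3  2  1  2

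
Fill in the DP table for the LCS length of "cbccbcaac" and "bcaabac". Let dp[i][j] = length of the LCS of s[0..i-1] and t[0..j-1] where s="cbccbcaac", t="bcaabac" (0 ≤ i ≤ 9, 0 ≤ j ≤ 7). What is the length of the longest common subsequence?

   ''  b  c  a  a  b  a  c
''  0  0  0  0  0  0  0  0
 c  0  0  1  1  1  1  1  1
 b  0  1  1  1  1  2  2  2
 c  0  1  2  2  2  2  2  3
 c  0  1  2  2  2  2  2  3
 b  0  1  2  2  2  3  3  3
 c  0  1  2  2  2  3  3  4
 a  0  1  2  3  3  3  4  4
 a  0  1  2  3  4  4  4  4
 c  0  1  2  3  4  4  4  5

5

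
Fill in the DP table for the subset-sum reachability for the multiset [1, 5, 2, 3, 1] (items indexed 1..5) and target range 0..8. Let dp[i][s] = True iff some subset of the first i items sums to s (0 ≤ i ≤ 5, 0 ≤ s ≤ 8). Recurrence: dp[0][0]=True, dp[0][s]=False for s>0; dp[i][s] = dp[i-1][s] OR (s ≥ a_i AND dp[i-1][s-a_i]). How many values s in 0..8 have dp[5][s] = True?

i\s   0   1   2   3   4   5   6   7   8
  0   T   F   F   F   F   F   F   F   F
  1   T   T   F   F   F   F   F   F   F
  2   T   T   F   F   F   T   T   F   F
  3   T   T   T   T   F   T   T   T   T
  4   T   T   T   T   T   T   T   T   T
  5   T   T   T   T   T   T   T   T   T

9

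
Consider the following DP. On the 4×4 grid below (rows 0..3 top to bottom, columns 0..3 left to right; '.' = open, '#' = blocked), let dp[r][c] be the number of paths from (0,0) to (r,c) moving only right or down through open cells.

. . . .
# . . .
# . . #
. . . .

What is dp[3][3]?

4

r\c   0   1   2   3
  0   1   1   1   1
  1   0   1   2   3
  2   0   1   3   0
  3   0   1   4   4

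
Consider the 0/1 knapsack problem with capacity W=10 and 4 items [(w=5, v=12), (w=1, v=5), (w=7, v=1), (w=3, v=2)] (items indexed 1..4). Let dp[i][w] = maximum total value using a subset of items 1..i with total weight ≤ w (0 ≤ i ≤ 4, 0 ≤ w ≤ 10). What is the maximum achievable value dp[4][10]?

19

i\w   0   1   2   3   4   5   6   7   8   9  10
  0   0   0   0   0   0   0   0   0   0   0   0
  1   0   0   0   0   0  12  12  12  12  12  12
  2   0   5   5   5   5  12  17  17  17  17  17
  3   0   5   5   5   5  12  17  17  17  17  17
  4   0   5   5   5   7  12  17  17  17  19  19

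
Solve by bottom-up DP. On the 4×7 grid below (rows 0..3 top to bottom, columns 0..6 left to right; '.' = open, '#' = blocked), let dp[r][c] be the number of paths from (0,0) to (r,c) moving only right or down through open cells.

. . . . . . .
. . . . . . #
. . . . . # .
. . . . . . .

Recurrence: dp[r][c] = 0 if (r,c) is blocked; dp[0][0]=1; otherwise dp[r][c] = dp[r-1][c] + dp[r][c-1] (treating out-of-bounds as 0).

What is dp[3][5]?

35

r\c   0   1   2   3   4   5   6
  0   1   1   1   1   1   1   1
  1   1   2   3   4   5   6   0
  2   1   3   6  10  15   0   0
  3   1   4  10  20  35  35  35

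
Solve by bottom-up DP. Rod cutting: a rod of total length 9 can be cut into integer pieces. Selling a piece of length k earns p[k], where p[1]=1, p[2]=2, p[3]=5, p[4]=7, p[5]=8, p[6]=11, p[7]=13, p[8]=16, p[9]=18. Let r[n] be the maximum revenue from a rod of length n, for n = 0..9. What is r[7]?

13

   n    0    1    2    3    4    5    6    7    8    9
r[n]    0    1    2    5    7    8   11   13   16   18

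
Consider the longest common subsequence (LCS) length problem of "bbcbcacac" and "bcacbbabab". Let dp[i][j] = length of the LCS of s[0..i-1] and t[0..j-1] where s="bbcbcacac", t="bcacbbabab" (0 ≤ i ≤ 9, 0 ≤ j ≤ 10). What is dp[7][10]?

4

   ''  b  c  a  c  b  b  a  b  a  b
''  0  0  0  0  0  0  0  0  0  0  0
 b  0  1  1  1  1  1  1  1  1  1  1
 b  0  1  1  1  1  2  2  2  2  2  2
 c  0  1  2  2  2  2  2  2  2  2  2
 b  0  1  2  2  2  3  3  3  3  3  3
 c  0  1  2  2  3  3  3  3  3  3  3
 a  0  1  2  3  3  3  3  4  4  4  4
 c  0  1  2  3  4  4  4  4  4  4  4
 a  0  1  2  3  4  4  4  5  5  5  5
 c  0  1  2  3  4  4  4  5  5  5  5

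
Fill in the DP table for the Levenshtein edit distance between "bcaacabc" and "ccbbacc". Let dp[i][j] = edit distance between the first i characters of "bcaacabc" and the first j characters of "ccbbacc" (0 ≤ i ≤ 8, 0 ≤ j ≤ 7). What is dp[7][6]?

5

   ''  c  c  b  b  a  c  c
''  0  1  2  3  4  5  6  7
 b  1  1  2  2  3  4  5  6
 c  2  1  1  2  3  4  4  5
 a  3  2  2  2  3  3  4  5
 a  4  3  3  3  3  3  4  5
 c  5  4  3  4  4  4  3  4
 a  6  5  4  4  5  4  4  4
 b  7  6  5  4  4  5  5  5
 c  8  7  6  5  5  5  5  5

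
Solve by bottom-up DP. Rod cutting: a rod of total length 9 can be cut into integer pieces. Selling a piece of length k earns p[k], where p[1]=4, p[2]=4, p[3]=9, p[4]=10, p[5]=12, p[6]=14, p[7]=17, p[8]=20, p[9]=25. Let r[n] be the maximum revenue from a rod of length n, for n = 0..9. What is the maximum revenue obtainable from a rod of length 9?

36

   n    0    1    2    3    4    5    6    7    8    9
r[n]    0    4    8   12   16   20   24   28   32   36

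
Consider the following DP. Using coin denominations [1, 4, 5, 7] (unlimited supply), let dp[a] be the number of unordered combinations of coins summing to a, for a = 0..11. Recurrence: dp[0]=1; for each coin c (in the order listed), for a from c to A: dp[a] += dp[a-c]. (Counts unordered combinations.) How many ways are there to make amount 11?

8

after  coin     0     1     2     3     4     5     6     7     8     9    10    11
          1     1     1     1     1     1     1     1     1     1     1     1     1
          4     1     1     1     1     2     2     2     2     3     3     3     3
          5     1     1     1     1     2     3     3     3     4     5     6     6
          7     1     1     1     1     2     3     3     4     5     6     7     8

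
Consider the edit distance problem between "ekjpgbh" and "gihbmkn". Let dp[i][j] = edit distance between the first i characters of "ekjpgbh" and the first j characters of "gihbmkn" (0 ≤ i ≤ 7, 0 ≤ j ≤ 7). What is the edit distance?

   ''  g  i  h  b  m  k  n
''  0  1  2  3  4  5  6  7
 e  1  1  2  3  4  5  6  7
 k  2  2  2  3  4  5  5  6
 j  3  3  3  3  4  5  6  6
 p  4  4  4  4  4  5  6  7
 g  5  4  5  5  5  5  6  7
 b  6  5  5  6  5  6  6  7
 h  7  6  6  5  6  6  7  7

7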